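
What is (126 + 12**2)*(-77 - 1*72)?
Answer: -40230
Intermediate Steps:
(126 + 12**2)*(-77 - 1*72) = (126 + 144)*(-77 - 72) = 270*(-149) = -40230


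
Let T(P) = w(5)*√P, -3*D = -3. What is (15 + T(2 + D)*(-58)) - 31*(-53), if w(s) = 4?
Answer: 1658 - 232*√3 ≈ 1256.2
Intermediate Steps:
D = 1 (D = -⅓*(-3) = 1)
T(P) = 4*√P
(15 + T(2 + D)*(-58)) - 31*(-53) = (15 + (4*√(2 + 1))*(-58)) - 31*(-53) = (15 + (4*√3)*(-58)) + 1643 = (15 - 232*√3) + 1643 = 1658 - 232*√3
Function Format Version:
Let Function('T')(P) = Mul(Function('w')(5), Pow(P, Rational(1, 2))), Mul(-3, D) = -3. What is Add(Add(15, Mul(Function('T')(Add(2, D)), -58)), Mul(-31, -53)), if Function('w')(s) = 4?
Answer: Add(1658, Mul(-232, Pow(3, Rational(1, 2)))) ≈ 1256.2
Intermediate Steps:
D = 1 (D = Mul(Rational(-1, 3), -3) = 1)
Function('T')(P) = Mul(4, Pow(P, Rational(1, 2)))
Add(Add(15, Mul(Function('T')(Add(2, D)), -58)), Mul(-31, -53)) = Add(Add(15, Mul(Mul(4, Pow(Add(2, 1), Rational(1, 2))), -58)), Mul(-31, -53)) = Add(Add(15, Mul(Mul(4, Pow(3, Rational(1, 2))), -58)), 1643) = Add(Add(15, Mul(-232, Pow(3, Rational(1, 2)))), 1643) = Add(1658, Mul(-232, Pow(3, Rational(1, 2))))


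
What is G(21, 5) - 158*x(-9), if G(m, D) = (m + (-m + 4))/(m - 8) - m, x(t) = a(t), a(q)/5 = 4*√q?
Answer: -269/13 - 9480*I ≈ -20.692 - 9480.0*I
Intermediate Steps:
a(q) = 20*√q (a(q) = 5*(4*√q) = 20*√q)
x(t) = 20*√t
G(m, D) = -m + 4/(-8 + m) (G(m, D) = (m + (4 - m))/(-8 + m) - m = 4/(-8 + m) - m = -m + 4/(-8 + m))
G(21, 5) - 158*x(-9) = (4 - 1*21² + 8*21)/(-8 + 21) - 3160*√(-9) = (4 - 1*441 + 168)/13 - 3160*3*I = (4 - 441 + 168)/13 - 9480*I = (1/13)*(-269) - 9480*I = -269/13 - 9480*I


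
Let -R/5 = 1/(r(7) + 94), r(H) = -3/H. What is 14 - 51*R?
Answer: 2191/131 ≈ 16.725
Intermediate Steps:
R = -7/131 (R = -5/(-3/7 + 94) = -5/655/7 = -5*7/655 = -7/131 ≈ -0.053435)
14 - 51*R = 14 - 51*(-7/131) = 14 + 357/131 = 2191/131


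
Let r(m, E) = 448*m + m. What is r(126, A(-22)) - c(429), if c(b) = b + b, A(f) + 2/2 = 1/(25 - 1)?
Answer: 55716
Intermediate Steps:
A(f) = -23/24 (A(f) = -1 + 1/(25 - 1) = -1 + 1/24 = -23/24)
r(m, E) = 449*m
c(b) = 2*b
r(126, A(-22)) - c(429) = 449*126 - 2*429 = 56574 - 1*858 = 56574 - 858 = 55716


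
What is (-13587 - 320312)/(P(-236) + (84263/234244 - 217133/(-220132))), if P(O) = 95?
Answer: -1076085527803187/310503006558 ≈ -3465.6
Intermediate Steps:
(-13587 - 320312)/(P(-236) + (84263/234244 - 217133/(-220132))) = (-13587 - 320312)/(95 + (84263/234244 - 217133/(-220132))) = -333899/(95 + (84263*(1/234244) - 217133*(-1/220132))) = -333899/(95 + (84263/234244 + 217133/220132)) = -333899/(95 + 4338192823/3222787513) = -333899/310503006558/3222787513 = -333899*3222787513/310503006558 = -1076085527803187/310503006558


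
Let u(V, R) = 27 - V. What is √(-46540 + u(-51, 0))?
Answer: I*√46462 ≈ 215.55*I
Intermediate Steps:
√(-46540 + u(-51, 0)) = √(-46540 + (27 - 1*(-51))) = √(-46540 + (27 + 51)) = √(-46540 + 78) = √(-46462) = I*√46462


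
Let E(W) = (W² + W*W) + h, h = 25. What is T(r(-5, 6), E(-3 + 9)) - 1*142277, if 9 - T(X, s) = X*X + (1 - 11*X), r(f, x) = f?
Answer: -142349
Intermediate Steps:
E(W) = 25 + 2*W² (E(W) = (W² + W*W) + 25 = (W² + W²) + 25 = 2*W² + 25 = 25 + 2*W²)
T(X, s) = 8 - X² + 11*X (T(X, s) = 9 - (X*X + (1 - 11*X)) = 9 - (X² + (1 - 11*X)) = 9 - (1 + X² - 11*X) = 9 + (-1 - X² + 11*X) = 8 - X² + 11*X)
T(r(-5, 6), E(-3 + 9)) - 1*142277 = (8 - 1*(-5)² + 11*(-5)) - 1*142277 = (8 - 1*25 - 55) - 142277 = (8 - 25 - 55) - 142277 = -72 - 142277 = -142349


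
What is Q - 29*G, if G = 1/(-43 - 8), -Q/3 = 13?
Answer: -1960/51 ≈ -38.431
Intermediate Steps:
Q = -39 (Q = -3*13 = -39)
G = -1/51 (G = 1/(-51) = -1/51 ≈ -0.019608)
Q - 29*G = -39 - 29*(-1/51) = -39 + 29/51 = -1960/51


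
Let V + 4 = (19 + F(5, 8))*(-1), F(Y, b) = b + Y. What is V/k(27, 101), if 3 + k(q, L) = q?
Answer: -3/2 ≈ -1.5000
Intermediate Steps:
k(q, L) = -3 + q
F(Y, b) = Y + b
V = -36 (V = -4 + (19 + (5 + 8))*(-1) = -4 + (19 + 13)*(-1) = -4 + 32*(-1) = -4 - 32 = -36)
V/k(27, 101) = -36/(-3 + 27) = -36/24 = -36*1/24 = -3/2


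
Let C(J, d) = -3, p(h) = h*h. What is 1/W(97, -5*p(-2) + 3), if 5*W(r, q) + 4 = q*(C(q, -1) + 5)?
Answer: -5/38 ≈ -0.13158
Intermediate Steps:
p(h) = h**2
W(r, q) = -4/5 + 2*q/5 (W(r, q) = -4/5 + (q*(-3 + 5))/5 = -4/5 + (q*2)/5 = -4/5 + (2*q)/5 = -4/5 + 2*q/5)
1/W(97, -5*p(-2) + 3) = 1/(-4/5 + 2*(-5*(-2)**2 + 3)/5) = 1/(-4/5 + 2*(-5*4 + 3)/5) = 1/(-4/5 + 2*(-20 + 3)/5) = 1/(-4/5 + (2/5)*(-17)) = 1/(-4/5 - 34/5) = 1/(-38/5) = -5/38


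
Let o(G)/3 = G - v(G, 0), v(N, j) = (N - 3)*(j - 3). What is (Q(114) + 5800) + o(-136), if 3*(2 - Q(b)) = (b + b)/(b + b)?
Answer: 12428/3 ≈ 4142.7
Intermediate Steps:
v(N, j) = (-3 + N)*(-3 + j)
o(G) = -27 + 12*G (o(G) = 3*(G - (9 - 3*G - 3*0 + G*0)) = 3*(G - (9 - 3*G + 0 + 0)) = 3*(G - (9 - 3*G)) = 3*(G + (-9 + 3*G)) = 3*(-9 + 4*G) = -27 + 12*G)
Q(b) = 5/3 (Q(b) = 2 - (b + b)/(3*(b + b)) = 2 - 2*b/(3*(2*b)) = 2 - 2*b*1/(2*b)/3 = 2 - ⅓*1 = 2 - ⅓ = 5/3)
(Q(114) + 5800) + o(-136) = (5/3 + 5800) + (-27 + 12*(-136)) = 17405/3 + (-27 - 1632) = 17405/3 - 1659 = 12428/3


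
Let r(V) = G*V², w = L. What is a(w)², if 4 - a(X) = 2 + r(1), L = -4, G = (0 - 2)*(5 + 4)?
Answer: 400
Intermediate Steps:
G = -18 (G = -2*9 = -18)
w = -4
r(V) = -18*V²
a(X) = 20 (a(X) = 4 - (2 - 18*1²) = 4 - (2 - 18*1) = 4 - (2 - 18) = 4 - 1*(-16) = 4 + 16 = 20)
a(w)² = 20² = 400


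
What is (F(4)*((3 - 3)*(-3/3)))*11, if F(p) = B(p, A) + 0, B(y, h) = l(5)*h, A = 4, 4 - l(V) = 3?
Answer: 0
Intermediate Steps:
l(V) = 1 (l(V) = 4 - 1*3 = 4 - 3 = 1)
B(y, h) = h (B(y, h) = 1*h = h)
F(p) = 4 (F(p) = 4 + 0 = 4)
(F(4)*((3 - 3)*(-3/3)))*11 = (4*((3 - 3)*(-3/3)))*11 = (4*(0*(-3*1/3)))*11 = (4*(0*(-1)))*11 = (4*0)*11 = 0*11 = 0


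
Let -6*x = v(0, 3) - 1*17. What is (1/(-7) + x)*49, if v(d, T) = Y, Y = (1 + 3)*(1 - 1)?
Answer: 791/6 ≈ 131.83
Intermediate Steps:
Y = 0 (Y = 4*0 = 0)
v(d, T) = 0
x = 17/6 (x = -(0 - 1*17)/6 = -(0 - 17)/6 = -1/6*(-17) = 17/6 ≈ 2.8333)
(1/(-7) + x)*49 = (1/(-7) + 17/6)*49 = (-1/7 + 17/6)*49 = (113/42)*49 = 791/6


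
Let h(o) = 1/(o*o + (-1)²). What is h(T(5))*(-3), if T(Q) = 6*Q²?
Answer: -3/22501 ≈ -0.00013333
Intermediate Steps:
h(o) = 1/(1 + o²) (h(o) = 1/(o² + 1) = 1/(1 + o²))
h(T(5))*(-3) = -3/(1 + (6*5²)²) = -3/(1 + (6*25)²) = -3/(1 + 150²) = -3/(1 + 22500) = -3/22501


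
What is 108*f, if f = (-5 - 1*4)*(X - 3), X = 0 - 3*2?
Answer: 8748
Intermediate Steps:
X = -6 (X = 0 - 6 = -6)
f = 81 (f = (-5 - 1*4)*(-6 - 3) = (-5 - 4)*(-9) = -9*(-9) = 81)
108*f = 108*81 = 8748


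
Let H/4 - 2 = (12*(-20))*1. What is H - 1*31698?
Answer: -32650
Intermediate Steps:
H = -952 (H = 8 + 4*((12*(-20))*1) = 8 + 4*(-240*1) = 8 + 4*(-240) = 8 - 960 = -952)
H - 1*31698 = -952 - 1*31698 = -952 - 31698 = -32650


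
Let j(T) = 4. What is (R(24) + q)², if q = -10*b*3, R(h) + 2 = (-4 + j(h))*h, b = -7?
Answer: 43264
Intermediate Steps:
R(h) = -2 (R(h) = -2 + (-4 + 4)*h = -2 + 0*h = -2 + 0 = -2)
q = 210 (q = -10*(-7)*3 = 70*3 = 210)
(R(24) + q)² = (-2 + 210)² = 208² = 43264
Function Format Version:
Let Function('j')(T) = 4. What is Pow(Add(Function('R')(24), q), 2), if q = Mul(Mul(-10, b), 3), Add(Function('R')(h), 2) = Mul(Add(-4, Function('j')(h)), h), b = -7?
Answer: 43264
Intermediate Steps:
Function('R')(h) = -2 (Function('R')(h) = Add(-2, Mul(Add(-4, 4), h)) = Add(-2, Mul(0, h)) = Add(-2, 0) = -2)
q = 210 (q = Mul(Mul(-10, -7), 3) = Mul(70, 3) = 210)
Pow(Add(Function('R')(24), q), 2) = Pow(Add(-2, 210), 2) = Pow(208, 2) = 43264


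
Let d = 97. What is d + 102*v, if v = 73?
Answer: 7543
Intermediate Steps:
d + 102*v = 97 + 102*73 = 97 + 7446 = 7543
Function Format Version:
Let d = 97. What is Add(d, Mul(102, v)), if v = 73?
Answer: 7543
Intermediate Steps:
Add(d, Mul(102, v)) = Add(97, Mul(102, 73)) = Add(97, 7446) = 7543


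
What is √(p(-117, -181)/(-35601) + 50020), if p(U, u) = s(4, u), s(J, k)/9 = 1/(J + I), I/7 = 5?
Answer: √1190453062724549/154271 ≈ 223.65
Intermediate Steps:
I = 35 (I = 7*5 = 35)
s(J, k) = 9/(35 + J) (s(J, k) = 9/(J + 35) = 9/(35 + J))
p(U, u) = 3/13 (p(U, u) = 9/(35 + 4) = 9/39 = 9*(1/39) = 3/13)
√(p(-117, -181)/(-35601) + 50020) = √((3/13)/(-35601) + 50020) = √((3/13)*(-1/35601) + 50020) = √(-1/154271 + 50020) = √(7716635419/154271) = √1190453062724549/154271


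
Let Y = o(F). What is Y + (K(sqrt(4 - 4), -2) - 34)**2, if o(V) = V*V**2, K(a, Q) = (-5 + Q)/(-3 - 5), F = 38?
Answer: 3582033/64 ≈ 55969.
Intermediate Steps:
K(a, Q) = 5/8 - Q/8 (K(a, Q) = (-5 + Q)/(-8) = (-5 + Q)*(-1/8) = 5/8 - Q/8)
o(V) = V**3
Y = 54872 (Y = 38**3 = 54872)
Y + (K(sqrt(4 - 4), -2) - 34)**2 = 54872 + ((5/8 - 1/8*(-2)) - 34)**2 = 54872 + ((5/8 + 1/4) - 34)**2 = 54872 + (7/8 - 34)**2 = 54872 + (-265/8)**2 = 54872 + 70225/64 = 3582033/64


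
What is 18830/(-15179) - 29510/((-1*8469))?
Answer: 288461020/128550951 ≈ 2.2439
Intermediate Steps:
18830/(-15179) - 29510/((-1*8469)) = 18830*(-1/15179) - 29510/(-8469) = -18830/15179 - 29510*(-1/8469) = -18830/15179 + 29510/8469 = 288461020/128550951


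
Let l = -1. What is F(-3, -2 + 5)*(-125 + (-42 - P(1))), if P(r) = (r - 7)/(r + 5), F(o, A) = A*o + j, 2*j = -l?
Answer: 1411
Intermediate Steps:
j = 1/2 (j = (-1*(-1))/2 = (1/2)*1 = 1/2 ≈ 0.50000)
F(o, A) = 1/2 + A*o (F(o, A) = A*o + 1/2 = 1/2 + A*o)
P(r) = (-7 + r)/(5 + r)
F(-3, -2 + 5)*(-125 + (-42 - P(1))) = (1/2 + (-2 + 5)*(-3))*(-125 + (-42 - (-7 + 1)/(5 + 1))) = (1/2 + 3*(-3))*(-125 + (-42 - (-6)/6)) = (1/2 - 9)*(-125 + (-42 - (-6)/6)) = -17*(-125 + (-42 - 1*(-1)))/2 = -17*(-125 + (-42 + 1))/2 = -17*(-125 - 41)/2 = -17/2*(-166) = 1411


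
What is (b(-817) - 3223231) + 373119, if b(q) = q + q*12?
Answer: -2860733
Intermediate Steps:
b(q) = 13*q (b(q) = q + 12*q = 13*q)
(b(-817) - 3223231) + 373119 = (13*(-817) - 3223231) + 373119 = (-10621 - 3223231) + 373119 = -3233852 + 373119 = -2860733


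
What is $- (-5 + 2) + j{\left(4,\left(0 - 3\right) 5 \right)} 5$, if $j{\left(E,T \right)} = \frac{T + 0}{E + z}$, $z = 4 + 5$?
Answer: $- \frac{36}{13} \approx -2.7692$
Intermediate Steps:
$z = 9$
$j{\left(E,T \right)} = \frac{T}{9 + E}$ ($j{\left(E,T \right)} = \frac{T + 0}{E + 9} = \frac{T}{9 + E}$)
$- (-5 + 2) + j{\left(4,\left(0 - 3\right) 5 \right)} 5 = - (-5 + 2) + \frac{\left(0 - 3\right) 5}{9 + 4} \cdot 5 = \left(-1\right) \left(-3\right) + \frac{\left(-3\right) 5}{13} \cdot 5 = 3 + \left(-15\right) \frac{1}{13} \cdot 5 = 3 - \frac{75}{13} = - \frac{36}{13}$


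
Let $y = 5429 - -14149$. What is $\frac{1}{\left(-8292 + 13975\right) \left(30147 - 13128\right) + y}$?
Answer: $\frac{1}{96738555} \approx 1.0337 \cdot 10^{-8}$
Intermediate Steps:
$y = 19578$ ($y = 5429 + 14149 = 19578$)
$\frac{1}{\left(-8292 + 13975\right) \left(30147 - 13128\right) + y} = \frac{1}{\left(-8292 + 13975\right) \left(30147 - 13128\right) + 19578} = \frac{1}{5683 \cdot 17019 + 19578} = \frac{1}{96718977 + 19578} = \frac{1}{96738555}$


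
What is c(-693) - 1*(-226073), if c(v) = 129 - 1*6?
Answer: 226196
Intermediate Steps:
c(v) = 123 (c(v) = 129 - 6 = 123)
c(-693) - 1*(-226073) = 123 - 1*(-226073) = 123 + 226073 = 226196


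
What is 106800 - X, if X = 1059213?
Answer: -952413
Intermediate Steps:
106800 - X = 106800 - 1*1059213 = 106800 - 1059213 = -952413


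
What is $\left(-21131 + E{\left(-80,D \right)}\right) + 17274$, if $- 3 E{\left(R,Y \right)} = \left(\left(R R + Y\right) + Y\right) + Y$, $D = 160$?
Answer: $- \frac{18451}{3} \approx -6150.3$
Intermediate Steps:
$E{\left(R,Y \right)} = - Y - \frac{R^{2}}{3}$ ($E{\left(R,Y \right)} = - \frac{\left(\left(R R + Y\right) + Y\right) + Y}{3} = - \frac{\left(\left(R^{2} + Y\right) + Y\right) + Y}{3} = - \frac{\left(\left(Y + R^{2}\right) + Y\right) + Y}{3} = - \frac{\left(R^{2} + 2 Y\right) + Y}{3} = - \frac{R^{2} + 3 Y}{3} = - Y - \frac{R^{2}}{3}$)
$\left(-21131 + E{\left(-80,D \right)}\right) + 17274 = \left(-21131 - \left(160 + \frac{\left(-80\right)^{2}}{3}\right)\right) + 17274 = \left(-21131 - \frac{6880}{3}\right) + 17274 = - \frac{70273}{3} + 17274 = - \frac{18451}{3}$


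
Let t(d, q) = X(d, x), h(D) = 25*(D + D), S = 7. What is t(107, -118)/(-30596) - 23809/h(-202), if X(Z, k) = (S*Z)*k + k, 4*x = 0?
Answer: 23809/10100 ≈ 2.3573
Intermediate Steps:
x = 0 (x = (1/4)*0 = 0)
h(D) = 50*D (h(D) = 25*(2*D) = 50*D)
X(Z, k) = k + 7*Z*k (X(Z, k) = (7*Z)*k + k = 7*Z*k + k = k + 7*Z*k)
t(d, q) = 0 (t(d, q) = 0*(1 + 7*d) = 0)
t(107, -118)/(-30596) - 23809/h(-202) = 0/(-30596) - 23809/(50*(-202)) = 0*(-1/30596) - 23809/(-10100) = 0 - 23809*(-1/10100) = 0 + 23809/10100 = 23809/10100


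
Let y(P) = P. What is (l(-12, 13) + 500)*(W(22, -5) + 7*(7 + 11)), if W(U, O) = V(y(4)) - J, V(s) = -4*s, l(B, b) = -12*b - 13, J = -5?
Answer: 38065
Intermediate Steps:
l(B, b) = -13 - 12*b
W(U, O) = -11 (W(U, O) = -4*4 - 1*(-5) = -16 + 5 = -11)
(l(-12, 13) + 500)*(W(22, -5) + 7*(7 + 11)) = ((-13 - 12*13) + 500)*(-11 + 7*(7 + 11)) = ((-13 - 156) + 500)*(-11 + 7*18) = (-169 + 500)*(-11 + 126) = 331*115 = 38065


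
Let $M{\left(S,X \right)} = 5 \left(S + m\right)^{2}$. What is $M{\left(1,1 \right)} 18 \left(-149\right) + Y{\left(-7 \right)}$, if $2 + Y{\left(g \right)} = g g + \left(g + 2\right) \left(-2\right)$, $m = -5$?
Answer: $-214503$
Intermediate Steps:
$Y{\left(g \right)} = -6 + g^{2} - 2 g$ ($Y{\left(g \right)} = -2 + \left(g g + \left(g + 2\right) \left(-2\right)\right) = -2 + \left(g^{2} + \left(2 + g\right) \left(-2\right)\right) = -2 - \left(4 - g^{2} + 2 g\right) = -6 + g^{2} - 2 g$)
$M{\left(S,X \right)} = 5 \left(-5 + S\right)^{2}$ ($M{\left(S,X \right)} = 5 \left(S - 5\right)^{2} = 5 \left(-5 + S\right)^{2}$)
$M{\left(1,1 \right)} 18 \left(-149\right) + Y{\left(-7 \right)} = 5 \left(-5 + 1\right)^{2} \cdot 18 \left(-149\right) - \left(-8 - 49\right) = 5 \left(-4\right)^{2} \cdot 18 \left(-149\right) + \left(-6 + 49 + 14\right) = 5 \cdot 16 \cdot 18 \left(-149\right) + 57 = 80 \cdot 18 \left(-149\right) + 57 = 1440 \left(-149\right) + 57 = -214560 + 57 = -214503$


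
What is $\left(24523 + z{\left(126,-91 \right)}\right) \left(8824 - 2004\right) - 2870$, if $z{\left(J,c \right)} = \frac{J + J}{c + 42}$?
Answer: $\frac{1170462410}{7} \approx 1.6721 \cdot 10^{8}$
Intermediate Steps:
$z{\left(J,c \right)} = \frac{2 J}{42 + c}$
$\left(24523 + z{\left(126,-91 \right)}\right) \left(8824 - 2004\right) - 2870 = \left(24523 + 2 \cdot 126 \frac{1}{42 - 91}\right) \left(8824 - 2004\right) - 2870 = \left(24523 + 2 \cdot 126 \frac{1}{-49}\right) \left(8824 - 2004\right) - 2870 = \left(24523 + 2 \cdot 126 \left(- \frac{1}{49}\right)\right) \left(8824 - 2004\right) - 2870 = \left(24523 - \frac{36}{7}\right) 6820 - 2870 = \frac{171625}{7} \cdot 6820 - 2870 = \frac{1170482500}{7} - 2870 = \frac{1170462410}{7}$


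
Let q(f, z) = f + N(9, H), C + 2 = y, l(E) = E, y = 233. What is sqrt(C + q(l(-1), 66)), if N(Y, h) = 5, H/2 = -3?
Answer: sqrt(235) ≈ 15.330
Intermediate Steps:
H = -6 (H = 2*(-3) = -6)
C = 231 (C = -2 + 233 = 231)
q(f, z) = 5 + f (q(f, z) = f + 5 = 5 + f)
sqrt(C + q(l(-1), 66)) = sqrt(231 + (5 - 1)) = sqrt(231 + 4) = sqrt(235)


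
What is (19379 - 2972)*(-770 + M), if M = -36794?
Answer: -616312548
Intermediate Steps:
(19379 - 2972)*(-770 + M) = (19379 - 2972)*(-770 - 36794) = 16407*(-37564) = -616312548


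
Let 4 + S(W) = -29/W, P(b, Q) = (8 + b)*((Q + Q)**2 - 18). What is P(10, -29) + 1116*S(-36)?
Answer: 56663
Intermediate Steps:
P(b, Q) = (-18 + 4*Q**2)*(8 + b) (P(b, Q) = (8 + b)*((2*Q)**2 - 18) = (8 + b)*(4*Q**2 - 18) = (8 + b)*(-18 + 4*Q**2) = (-18 + 4*Q**2)*(8 + b))
S(W) = -4 - 29/W
P(10, -29) + 1116*S(-36) = (-144 - 18*10 + 32*(-29)**2 + 4*10*(-29)**2) + 1116*(-4 - 29/(-36)) = (-144 - 180 + 32*841 + 4*10*841) + 1116*(-4 - 29*(-1/36)) = (-144 - 180 + 26912 + 33640) + 1116*(-4 + 29/36) = 60228 + 1116*(-115/36) = 60228 - 3565 = 56663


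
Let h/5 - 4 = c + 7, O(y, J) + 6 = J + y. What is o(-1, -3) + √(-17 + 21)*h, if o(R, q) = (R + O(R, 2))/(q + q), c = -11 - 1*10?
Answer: -99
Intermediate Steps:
O(y, J) = -6 + J + y (O(y, J) = -6 + (J + y) = -6 + J + y)
c = -21 (c = -11 - 10 = -21)
h = -50 (h = 20 + 5*(-21 + 7) = 20 + 5*(-14) = 20 - 70 = -50)
o(R, q) = (-4 + 2*R)/(2*q) (o(R, q) = (R + (-6 + 2 + R))/(q + q) = (R + (-4 + R))/((2*q)) = (-4 + 2*R)*(1/(2*q)) = (-4 + 2*R)/(2*q))
o(-1, -3) + √(-17 + 21)*h = (-2 - 1)/(-3) + √(-17 + 21)*(-50) = -⅓*(-3) + √4*(-50) = 1 + 2*(-50) = 1 - 100 = -99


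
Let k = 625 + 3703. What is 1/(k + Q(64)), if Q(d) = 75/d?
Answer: 64/277067 ≈ 0.00023099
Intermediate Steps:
k = 4328
1/(k + Q(64)) = 1/(4328 + 75/64) = 1/(277067/64) = 64/277067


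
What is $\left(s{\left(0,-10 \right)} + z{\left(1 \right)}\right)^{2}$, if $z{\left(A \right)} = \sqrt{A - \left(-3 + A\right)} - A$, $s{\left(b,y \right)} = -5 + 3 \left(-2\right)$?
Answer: $\left(12 - \sqrt{3}\right)^{2} \approx 105.43$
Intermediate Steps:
$s{\left(b,y \right)} = -11$ ($s{\left(b,y \right)} = -5 - 6 = -11$)
$z{\left(A \right)} = \sqrt{3} - A$
$\left(s{\left(0,-10 \right)} + z{\left(1 \right)}\right)^{2} = \left(-11 + \left(\sqrt{3} - 1\right)\right)^{2} = \left(-11 - \left(1 - \sqrt{3}\right)\right)^{2} = \left(-12 + \sqrt{3}\right)^{2}$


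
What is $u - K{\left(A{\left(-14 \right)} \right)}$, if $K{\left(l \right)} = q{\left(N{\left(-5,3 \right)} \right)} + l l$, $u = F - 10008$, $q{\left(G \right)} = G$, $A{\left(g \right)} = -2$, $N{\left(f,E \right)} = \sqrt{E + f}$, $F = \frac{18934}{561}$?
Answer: $- \frac{5597798}{561} - i \sqrt{2} \approx -9978.3 - 1.4142 i$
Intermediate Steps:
$F = \frac{18934}{561}$ ($F = 18934 \cdot \frac{1}{561} = \frac{18934}{561} \approx 33.75$)
$u = - \frac{5595554}{561}$ ($u = \frac{18934}{561} - 10008 = - \frac{5595554}{561} \approx -9974.3$)
$K{\left(l \right)} = l^{2} + i \sqrt{2}$ ($K{\left(l \right)} = \sqrt{3 - 5} + l l = \sqrt{-2} + l^{2} = i \sqrt{2} + l^{2} = l^{2} + i \sqrt{2}$)
$u - K{\left(A{\left(-14 \right)} \right)} = - \frac{5595554}{561} - \left(\left(-2\right)^{2} + i \sqrt{2}\right) = - \frac{5595554}{561} - \left(4 + i \sqrt{2}\right) = - \frac{5597798}{561} - i \sqrt{2}$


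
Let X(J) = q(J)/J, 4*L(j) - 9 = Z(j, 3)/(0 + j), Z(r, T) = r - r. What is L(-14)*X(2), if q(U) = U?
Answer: 9/4 ≈ 2.2500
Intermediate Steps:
Z(r, T) = 0
L(j) = 9/4 (L(j) = 9/4 + (0/(0 + j))/4 = 9/4 + (0/j)/4 = 9/4 + (¼)*0 = 9/4 + 0 = 9/4)
X(J) = 1 (X(J) = J/J = 1)
L(-14)*X(2) = (9/4)*1 = 9/4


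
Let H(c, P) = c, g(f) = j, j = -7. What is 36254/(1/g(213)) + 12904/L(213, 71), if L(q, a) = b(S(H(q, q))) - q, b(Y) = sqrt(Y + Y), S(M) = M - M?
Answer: -54067618/213 ≈ -2.5384e+5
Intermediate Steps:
g(f) = -7
S(M) = 0
b(Y) = sqrt(2)*sqrt(Y) (b(Y) = sqrt(2*Y) = sqrt(2)*sqrt(Y))
L(q, a) = -q (L(q, a) = sqrt(2)*sqrt(0) - q = sqrt(2)*0 - q = 0 - q = -q)
36254/(1/g(213)) + 12904/L(213, 71) = 36254/(1/(-7)) + 12904/((-1*213)) = 36254/(-1/7) + 12904/(-213) = 36254*(-7) + 12904*(-1/213) = -253778 - 12904/213 = -54067618/213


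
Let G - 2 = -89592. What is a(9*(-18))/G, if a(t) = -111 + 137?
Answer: -13/44795 ≈ -0.00029021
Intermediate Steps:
a(t) = 26
G = -89590 (G = 2 - 89592 = -89590)
a(9*(-18))/G = 26/(-89590) = 26*(-1/89590) = -13/44795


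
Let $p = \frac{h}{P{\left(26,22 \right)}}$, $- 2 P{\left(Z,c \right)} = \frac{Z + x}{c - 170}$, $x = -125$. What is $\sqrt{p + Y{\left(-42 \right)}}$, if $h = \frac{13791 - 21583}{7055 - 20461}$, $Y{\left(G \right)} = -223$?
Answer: $\frac{i \sqrt{10996196540351}}{221199} \approx 14.991 i$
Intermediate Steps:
$P{\left(Z,c \right)} = - \frac{-125 + Z}{2 \left(-170 + c\right)}$ ($P{\left(Z,c \right)} = - \frac{\left(Z - 125\right) \frac{1}{c - 170}}{2} = - \frac{\left(-125 + Z\right) \frac{1}{-170 + c}}{2} = - \frac{\frac{1}{-170 + c} \left(-125 + Z\right)}{2} = - \frac{-125 + Z}{2 \left(-170 + c\right)}$)
$h = \frac{3896}{6703}$ ($h = - \frac{7792}{-13406} = \left(-7792\right) \left(- \frac{1}{13406}\right) = \frac{3896}{6703} \approx 0.58123$)
$p = - \frac{1153216}{663597}$ ($p = \frac{3896}{6703 \frac{125 - 26}{2 \left(-170 + 22\right)}} = \frac{3896}{6703 \frac{125 - 26}{2 \left(-148\right)}} = \frac{3896}{6703 \cdot \frac{1}{2} \left(- \frac{1}{148}\right) 99} = \frac{3896}{6703 \left(- \frac{99}{296}\right)} = \frac{3896}{6703} \left(- \frac{296}{99}\right) = - \frac{1153216}{663597} \approx -1.7378$)
$\sqrt{p + Y{\left(-42 \right)}} = \sqrt{- \frac{1153216}{663597} - 223} = \sqrt{- \frac{149135347}{663597}} = \frac{i \sqrt{10996196540351}}{221199}$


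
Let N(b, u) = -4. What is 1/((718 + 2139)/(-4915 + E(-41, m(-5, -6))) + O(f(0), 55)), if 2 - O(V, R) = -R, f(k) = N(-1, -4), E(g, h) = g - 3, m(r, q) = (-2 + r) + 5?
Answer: 4959/279806 ≈ 0.017723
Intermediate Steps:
m(r, q) = 3 + r
E(g, h) = -3 + g
f(k) = -4
O(V, R) = 2 + R (O(V, R) = 2 - (-1)*R = 2 + R)
1/((718 + 2139)/(-4915 + E(-41, m(-5, -6))) + O(f(0), 55)) = 1/((718 + 2139)/(-4915 + (-3 - 41)) + (2 + 55)) = 1/(2857/(-4915 - 44) + 57) = 1/(2857/(-4959) + 57) = 1/(2857*(-1/4959) + 57) = 1/(-2857/4959 + 57) = 1/(279806/4959) = 4959/279806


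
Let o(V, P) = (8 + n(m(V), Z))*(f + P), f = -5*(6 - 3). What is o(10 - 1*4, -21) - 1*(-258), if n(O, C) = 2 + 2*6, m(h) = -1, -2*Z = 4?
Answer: -534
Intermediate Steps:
Z = -2 (Z = -½*4 = -2)
n(O, C) = 14 (n(O, C) = 2 + 12 = 14)
f = -15 (f = -5*3 = -15)
o(V, P) = -330 + 22*P (o(V, P) = (8 + 14)*(-15 + P) = 22*(-15 + P) = -330 + 22*P)
o(10 - 1*4, -21) - 1*(-258) = (-330 + 22*(-21)) - 1*(-258) = (-330 - 462) + 258 = -792 + 258 = -534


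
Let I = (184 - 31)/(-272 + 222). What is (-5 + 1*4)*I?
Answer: 153/50 ≈ 3.0600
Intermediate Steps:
I = -153/50 (I = 153/(-50) = 153*(-1/50) = -153/50 ≈ -3.0600)
(-5 + 1*4)*I = (-5 + 1*4)*(-153/50) = (-5 + 4)*(-153/50) = -1*(-153/50) = 153/50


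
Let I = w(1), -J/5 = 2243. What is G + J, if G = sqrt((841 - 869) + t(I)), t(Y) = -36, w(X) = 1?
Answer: -11215 + 8*I ≈ -11215.0 + 8.0*I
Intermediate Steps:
J = -11215 (J = -5*2243 = -11215)
I = 1
G = 8*I (G = sqrt((841 - 869) - 36) = sqrt(-28 - 36) = sqrt(-64) = 8*I ≈ 8.0*I)
G + J = 8*I - 11215 = -11215 + 8*I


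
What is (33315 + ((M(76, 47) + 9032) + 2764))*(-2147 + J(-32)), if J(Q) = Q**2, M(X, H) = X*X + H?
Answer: -57198882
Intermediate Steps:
M(X, H) = H + X**2 (M(X, H) = X**2 + H = H + X**2)
(33315 + ((M(76, 47) + 9032) + 2764))*(-2147 + J(-32)) = (33315 + (((47 + 76**2) + 9032) + 2764))*(-2147 + (-32)**2) = (33315 + (((47 + 5776) + 9032) + 2764))*(-2147 + 1024) = (33315 + ((5823 + 9032) + 2764))*(-1123) = (33315 + (14855 + 2764))*(-1123) = (33315 + 17619)*(-1123) = 50934*(-1123) = -57198882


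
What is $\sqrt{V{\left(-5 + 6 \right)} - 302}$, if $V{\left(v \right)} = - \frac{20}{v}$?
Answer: $i \sqrt{322} \approx 17.944 i$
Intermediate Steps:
$\sqrt{V{\left(-5 + 6 \right)} - 302} = \sqrt{- \frac{20}{-5 + 6} - 302} = \sqrt{- \frac{20}{1} - 302} = \sqrt{\left(-20\right) 1 - 302} = \sqrt{-20 - 302} = \sqrt{-322} = i \sqrt{322}$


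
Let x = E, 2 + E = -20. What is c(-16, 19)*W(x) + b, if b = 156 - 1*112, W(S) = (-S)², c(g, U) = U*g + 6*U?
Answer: -91916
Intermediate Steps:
E = -22 (E = -2 - 20 = -22)
c(g, U) = 6*U + U*g
x = -22
W(S) = S²
b = 44 (b = 156 - 112 = 44)
c(-16, 19)*W(x) + b = (19*(6 - 16))*(-22)² + 44 = (19*(-10))*484 + 44 = -190*484 + 44 = -91960 + 44 = -91916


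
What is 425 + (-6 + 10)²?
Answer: 441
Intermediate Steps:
425 + (-6 + 10)² = 425 + 4² = 425 + 16 = 441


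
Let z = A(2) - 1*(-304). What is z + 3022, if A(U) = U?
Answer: 3328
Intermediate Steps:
z = 306 (z = 2 - 1*(-304) = 2 + 304 = 306)
z + 3022 = 306 + 3022 = 3328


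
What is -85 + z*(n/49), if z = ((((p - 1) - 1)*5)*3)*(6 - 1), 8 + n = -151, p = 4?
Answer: -28015/49 ≈ -571.73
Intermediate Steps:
n = -159 (n = -8 - 151 = -159)
z = 150 (z = ((((4 - 1) - 1)*5)*3)*(6 - 1) = (((3 - 1)*5)*3)*5 = ((2*5)*3)*5 = (10*3)*5 = 30*5 = 150)
-85 + z*(n/49) = -85 + 150*(-159/49) = -85 - 23850/49 = -28015/49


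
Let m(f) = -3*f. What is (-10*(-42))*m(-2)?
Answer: 2520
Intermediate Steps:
(-10*(-42))*m(-2) = (-10*(-42))*(-3*(-2)) = 420*6 = 2520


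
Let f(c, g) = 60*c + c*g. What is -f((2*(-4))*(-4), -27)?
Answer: -1056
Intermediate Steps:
-f((2*(-4))*(-4), -27) = -(2*(-4))*(-4)*(60 - 27) = -(-8*(-4))*33 = -32*33 = -1*1056 = -1056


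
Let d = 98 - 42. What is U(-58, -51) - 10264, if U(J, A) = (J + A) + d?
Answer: -10317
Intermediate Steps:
d = 56
U(J, A) = 56 + A + J (U(J, A) = (J + A) + 56 = (A + J) + 56 = 56 + A + J)
U(-58, -51) - 10264 = (56 - 51 - 58) - 10264 = -53 - 10264 = -10317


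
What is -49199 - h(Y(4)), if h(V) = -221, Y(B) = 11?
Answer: -48978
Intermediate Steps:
-49199 - h(Y(4)) = -49199 - 1*(-221) = -49199 + 221 = -48978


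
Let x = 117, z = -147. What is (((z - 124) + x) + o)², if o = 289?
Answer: 18225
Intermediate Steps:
(((z - 124) + x) + o)² = (((-147 - 124) + 117) + 289)² = ((-271 + 117) + 289)² = (-154 + 289)² = 135² = 18225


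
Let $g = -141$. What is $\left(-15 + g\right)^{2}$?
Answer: $24336$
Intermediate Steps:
$\left(-15 + g\right)^{2} = \left(-15 - 141\right)^{2} = \left(-156\right)^{2} = 24336$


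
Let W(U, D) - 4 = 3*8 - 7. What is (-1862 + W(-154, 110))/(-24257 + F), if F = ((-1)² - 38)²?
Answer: 1841/22888 ≈ 0.080435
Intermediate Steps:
W(U, D) = 21 (W(U, D) = 4 + (3*8 - 7) = 4 + (24 - 7) = 4 + 17 = 21)
F = 1369 (F = (1 - 38)² = (-37)² = 1369)
(-1862 + W(-154, 110))/(-24257 + F) = (-1862 + 21)/(-24257 + 1369) = -1841/(-22888) = -1841*(-1/22888) = 1841/22888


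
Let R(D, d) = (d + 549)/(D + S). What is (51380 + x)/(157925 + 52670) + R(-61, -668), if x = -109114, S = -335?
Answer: 199831/7581420 ≈ 0.026358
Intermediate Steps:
R(D, d) = (549 + d)/(-335 + D) (R(D, d) = (d + 549)/(D - 335) = (549 + d)/(-335 + D))
(51380 + x)/(157925 + 52670) + R(-61, -668) = (51380 - 109114)/(157925 + 52670) + (549 - 668)/(-335 - 61) = -57734/210595 - 119/(-396) = -57734*1/210595 - 1/396*(-119) = -57734/210595 + 119/396 = 199831/7581420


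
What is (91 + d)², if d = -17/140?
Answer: 161874729/19600 ≈ 8258.9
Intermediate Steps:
d = -17/140 (d = -17*1/140 = -17/140 ≈ -0.12143)
(91 + d)² = (91 - 17/140)² = (12723/140)² = 161874729/19600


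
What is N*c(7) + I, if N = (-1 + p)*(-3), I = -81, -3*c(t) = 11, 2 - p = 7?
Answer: -147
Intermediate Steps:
p = -5 (p = 2 - 1*7 = 2 - 7 = -5)
c(t) = -11/3 (c(t) = -⅓*11 = -11/3)
N = 18 (N = (-1 - 5)*(-3) = -6*(-3) = 18)
N*c(7) + I = 18*(-11/3) - 81 = -66 - 81 = -147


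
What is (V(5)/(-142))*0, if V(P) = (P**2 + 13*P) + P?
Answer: 0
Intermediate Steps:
V(P) = P**2 + 14*P
(V(5)/(-142))*0 = ((5*(14 + 5))/(-142))*0 = ((5*19)*(-1/142))*0 = (95*(-1/142))*0 = -95/142*0 = 0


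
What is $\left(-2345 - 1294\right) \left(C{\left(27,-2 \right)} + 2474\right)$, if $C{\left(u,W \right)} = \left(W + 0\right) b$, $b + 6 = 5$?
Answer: $-9010164$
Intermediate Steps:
$b = -1$ ($b = -6 + 5 = -1$)
$C{\left(u,W \right)} = - W$ ($C{\left(u,W \right)} = \left(W + 0\right) \left(-1\right) = W \left(-1\right) = - W$)
$\left(-2345 - 1294\right) \left(C{\left(27,-2 \right)} + 2474\right) = \left(-2345 - 1294\right) \left(\left(-1\right) \left(-2\right) + 2474\right) = - 3639 \left(2 + 2474\right) = \left(-3639\right) 2476 = -9010164$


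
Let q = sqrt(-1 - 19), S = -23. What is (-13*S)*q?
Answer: 598*I*sqrt(5) ≈ 1337.2*I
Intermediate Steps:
q = 2*I*sqrt(5) (q = sqrt(-20) = 2*I*sqrt(5) ≈ 4.4721*I)
(-13*S)*q = (-13*(-23))*(2*I*sqrt(5)) = 299*(2*I*sqrt(5)) = 598*I*sqrt(5)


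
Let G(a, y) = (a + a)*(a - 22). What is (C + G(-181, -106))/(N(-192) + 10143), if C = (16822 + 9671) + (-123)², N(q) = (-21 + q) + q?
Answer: 57554/4869 ≈ 11.820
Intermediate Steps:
G(a, y) = 2*a*(-22 + a) (G(a, y) = (2*a)*(-22 + a) = 2*a*(-22 + a))
N(q) = -21 + 2*q
C = 41622 (C = 26493 + 15129 = 41622)
(C + G(-181, -106))/(N(-192) + 10143) = (41622 + 2*(-181)*(-22 - 181))/((-21 + 2*(-192)) + 10143) = (41622 + 2*(-181)*(-203))/((-21 - 384) + 10143) = (41622 + 73486)/(-405 + 10143) = 115108/9738 = 115108*(1/9738) = 57554/4869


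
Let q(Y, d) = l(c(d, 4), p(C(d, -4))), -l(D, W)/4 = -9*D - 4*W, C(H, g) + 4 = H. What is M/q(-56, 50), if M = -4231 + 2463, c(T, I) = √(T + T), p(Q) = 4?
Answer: -221/53 ≈ -4.1698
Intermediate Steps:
C(H, g) = -4 + H
c(T, I) = √2*√T (c(T, I) = √(2*T) = √2*√T)
l(D, W) = 16*W + 36*D (l(D, W) = -4*(-9*D - 4*W) = 16*W + 36*D)
M = -1768
q(Y, d) = 64 + 36*√2*√d (q(Y, d) = 16*4 + 36*(√2*√d) = 64 + 36*√2*√d)
M/q(-56, 50) = -1768/(64 + 36*√2*√50) = -1768/(64 + 36*√2*(5*√2)) = -1768/(64 + 360) = -1768/424 = -1768*1/424 = -221/53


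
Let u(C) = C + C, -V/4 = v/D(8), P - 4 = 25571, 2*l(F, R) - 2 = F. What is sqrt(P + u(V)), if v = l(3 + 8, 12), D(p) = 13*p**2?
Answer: 7*sqrt(8351)/4 ≈ 159.92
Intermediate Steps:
l(F, R) = 1 + F/2
v = 13/2 (v = 1 + (3 + 8)/2 = 1 + (1/2)*11 = 1 + 11/2 = 13/2 ≈ 6.5000)
P = 25575 (P = 4 + 25571 = 25575)
V = -1/32 (V = -26/(13*8**2) = -26/(13*64) = -26/832 = -4*1/128 = -1/32 ≈ -0.031250)
u(C) = 2*C
sqrt(P + u(V)) = sqrt(25575 + 2*(-1/32)) = sqrt(25575 - 1/16) = sqrt(409199/16) = 7*sqrt(8351)/4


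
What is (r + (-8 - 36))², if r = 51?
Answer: 49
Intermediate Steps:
(r + (-8 - 36))² = (51 + (-8 - 36))² = (51 - 44)² = 7² = 49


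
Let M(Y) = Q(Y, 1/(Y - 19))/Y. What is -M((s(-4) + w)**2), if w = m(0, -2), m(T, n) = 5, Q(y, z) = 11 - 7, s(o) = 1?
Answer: -1/9 ≈ -0.11111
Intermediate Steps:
Q(y, z) = 4
w = 5
M(Y) = 4/Y
-M((s(-4) + w)**2) = -4/((1 + 5)**2) = -4/(6**2) = -4/36 = -1*1/9 = -1/9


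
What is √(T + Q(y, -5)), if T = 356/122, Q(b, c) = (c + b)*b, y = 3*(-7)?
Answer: 2*√510631/61 ≈ 23.429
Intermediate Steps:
y = -21
Q(b, c) = b*(b + c) (Q(b, c) = (b + c)*b = b*(b + c))
T = 178/61 (T = 356*(1/122) = 178/61 ≈ 2.9180)
√(T + Q(y, -5)) = √(178/61 - 21*(-21 - 5)) = √(178/61 - 21*(-26)) = √(178/61 + 546) = √(33484/61) = 2*√510631/61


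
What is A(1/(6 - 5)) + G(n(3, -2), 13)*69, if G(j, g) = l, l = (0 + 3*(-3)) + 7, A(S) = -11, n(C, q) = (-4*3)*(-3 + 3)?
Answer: -149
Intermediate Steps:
n(C, q) = 0 (n(C, q) = -12*0 = 0)
l = -2 (l = (0 - 9) + 7 = -9 + 7 = -2)
G(j, g) = -2
A(1/(6 - 5)) + G(n(3, -2), 13)*69 = -11 - 2*69 = -11 - 138 = -149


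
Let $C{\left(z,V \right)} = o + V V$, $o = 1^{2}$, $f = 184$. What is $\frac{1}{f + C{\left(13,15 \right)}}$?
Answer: $\frac{1}{410} \approx 0.002439$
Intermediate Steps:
$o = 1$
$C{\left(z,V \right)} = 1 + V^{2}$ ($C{\left(z,V \right)} = 1 + V V = 1 + V^{2}$)
$\frac{1}{f + C{\left(13,15 \right)}} = \frac{1}{184 + \left(1 + 15^{2}\right)} = \frac{1}{184 + \left(1 + 225\right)} = \frac{1}{184 + 226} = \frac{1}{410}$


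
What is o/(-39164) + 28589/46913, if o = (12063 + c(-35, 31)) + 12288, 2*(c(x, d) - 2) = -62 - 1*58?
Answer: -19997913/1837300732 ≈ -0.010884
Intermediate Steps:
c(x, d) = -58 (c(x, d) = 2 + (-62 - 1*58)/2 = 2 + (-62 - 58)/2 = 2 + (½)*(-120) = 2 - 60 = -58)
o = 24293 (o = (12063 - 58) + 12288 = 12005 + 12288 = 24293)
o/(-39164) + 28589/46913 = 24293/(-39164) + 28589/46913 = 24293*(-1/39164) + 28589*(1/46913) = -24293/39164 + 28589/46913 = -19997913/1837300732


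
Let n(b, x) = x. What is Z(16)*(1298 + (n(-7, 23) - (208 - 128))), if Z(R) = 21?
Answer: 26061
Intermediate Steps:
Z(16)*(1298 + (n(-7, 23) - (208 - 128))) = 21*(1298 + (23 - (208 - 128))) = 21*(1298 + (23 - 1*80)) = 21*(1298 + (23 - 80)) = 21*(1298 - 57) = 21*1241 = 26061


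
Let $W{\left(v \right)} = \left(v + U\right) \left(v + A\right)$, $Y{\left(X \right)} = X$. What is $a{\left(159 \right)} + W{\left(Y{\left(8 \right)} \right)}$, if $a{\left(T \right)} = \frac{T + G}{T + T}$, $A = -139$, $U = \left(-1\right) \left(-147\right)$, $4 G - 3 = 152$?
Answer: $- \frac{25827169}{1272} \approx -20304.0$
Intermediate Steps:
$G = \frac{155}{4}$ ($G = \frac{3}{4} + \frac{1}{4} \cdot 152 = \frac{3}{4} + 38 = \frac{155}{4} \approx 38.75$)
$U = 147$
$W{\left(v \right)} = \left(-139 + v\right) \left(147 + v\right)$ ($W{\left(v \right)} = \left(v + 147\right) \left(v - 139\right) = \left(147 + v\right) \left(-139 + v\right) = \left(-139 + v\right) \left(147 + v\right)$)
$a{\left(T \right)} = \frac{\frac{155}{4} + T}{2 T}$ ($a{\left(T \right)} = \frac{T + \frac{155}{4}}{T + T} = \frac{\frac{155}{4} + T}{2 T}$)
$a{\left(159 \right)} + W{\left(Y{\left(8 \right)} \right)} = \frac{155 + 4 \cdot 159}{8 \cdot 159} + \left(-20433 + 8^{2} + 8 \cdot 8\right) = \frac{1}{8} \cdot \frac{1}{159} \left(155 + 636\right) + \left(-20433 + 64 + 64\right) = \frac{1}{8} \cdot \frac{1}{159} \cdot 791 - 20305 = \frac{791}{1272} - 20305 = - \frac{25827169}{1272}$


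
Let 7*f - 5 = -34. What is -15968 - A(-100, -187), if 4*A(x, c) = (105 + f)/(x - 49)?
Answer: -33308895/2086 ≈ -15968.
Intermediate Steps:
f = -29/7 (f = 5/7 + (⅐)*(-34) = 5/7 - 34/7 = -29/7 ≈ -4.1429)
A(x, c) = 353/(14*(-49 + x)) (A(x, c) = ((105 - 29/7)/(x - 49))/4 = (706/(7*(-49 + x)))/4 = 353/(14*(-49 + x)))
-15968 - A(-100, -187) = -15968 - 353/(14*(-49 - 100)) = -15968 - 353/(14*(-149)) = -15968 - 353*(-1)/(14*149) = -15968 - 1*(-353/2086) = -15968 + 353/2086 = -33308895/2086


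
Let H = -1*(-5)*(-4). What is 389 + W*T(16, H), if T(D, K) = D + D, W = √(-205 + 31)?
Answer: 389 + 32*I*√174 ≈ 389.0 + 422.11*I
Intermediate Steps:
W = I*√174 (W = √(-174) = I*√174 ≈ 13.191*I)
H = -20 (H = 5*(-4) = -20)
T(D, K) = 2*D
389 + W*T(16, H) = 389 + (I*√174)*(2*16) = 389 + (I*√174)*32 = 389 + 32*I*√174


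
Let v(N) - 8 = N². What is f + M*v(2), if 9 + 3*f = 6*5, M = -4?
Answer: -41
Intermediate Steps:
v(N) = 8 + N²
f = 7 (f = -3 + (6*5)/3 = -3 + (⅓)*30 = -3 + 10 = 7)
f + M*v(2) = 7 - 4*(8 + 2²) = 7 - 4*(8 + 4) = 7 - 4*12 = 7 - 48 = -41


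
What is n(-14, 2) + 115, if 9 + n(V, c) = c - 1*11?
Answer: 97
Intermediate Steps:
n(V, c) = -20 + c (n(V, c) = -9 + (c - 1*11) = -9 + (c - 11) = -9 + (-11 + c) = -20 + c)
n(-14, 2) + 115 = (-20 + 2) + 115 = -18 + 115 = 97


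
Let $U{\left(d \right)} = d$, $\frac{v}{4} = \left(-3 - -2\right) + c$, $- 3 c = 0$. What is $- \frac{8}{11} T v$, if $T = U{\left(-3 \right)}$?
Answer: $- \frac{96}{11} \approx -8.7273$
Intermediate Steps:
$c = 0$ ($c = \left(- \frac{1}{3}\right) 0 = 0$)
$v = -4$ ($v = 4 \left(\left(-3 - -2\right) + 0\right) = 4 \left(\left(-3 + 2\right) + 0\right) = 4 \left(-1 + 0\right) = 4 \left(-1\right) = -4$)
$T = -3$
$- \frac{8}{11} T v = - \frac{8}{11} \left(-3\right) \left(-4\right) = \left(-8\right) \frac{1}{11} \left(-3\right) \left(-4\right) = \left(- \frac{8}{11}\right) \left(-3\right) \left(-4\right) = \frac{24}{11} \left(-4\right) = - \frac{96}{11}$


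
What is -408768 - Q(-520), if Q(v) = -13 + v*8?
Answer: -404595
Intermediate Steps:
Q(v) = -13 + 8*v
-408768 - Q(-520) = -408768 - (-13 + 8*(-520)) = -408768 - (-13 - 4160) = -408768 - 1*(-4173) = -408768 + 4173 = -404595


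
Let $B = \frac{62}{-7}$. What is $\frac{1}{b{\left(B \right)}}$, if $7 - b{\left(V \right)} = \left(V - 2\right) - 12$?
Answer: $\frac{7}{209} \approx 0.033493$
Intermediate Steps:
$B = - \frac{62}{7}$ ($B = 62 \left(- \frac{1}{7}\right) = - \frac{62}{7} \approx -8.8571$)
$b{\left(V \right)} = 21 - V$ ($b{\left(V \right)} = 7 - \left(\left(V - 2\right) - 12\right) = 7 - \left(\left(-2 + V\right) - 12\right) = 7 - \left(-14 + V\right) = 21 - V$)
$\frac{1}{b{\left(B \right)}} = \frac{1}{21 - - \frac{62}{7}} = \frac{1}{21 + \frac{62}{7}} = \frac{1}{\frac{209}{7}} = \frac{7}{209}$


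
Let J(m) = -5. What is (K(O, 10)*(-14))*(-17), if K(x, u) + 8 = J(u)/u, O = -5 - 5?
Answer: -2023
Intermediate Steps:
O = -10
K(x, u) = -8 - 5/u
(K(O, 10)*(-14))*(-17) = ((-8 - 5/10)*(-14))*(-17) = ((-8 - 5*1/10)*(-14))*(-17) = ((-8 - 1/2)*(-14))*(-17) = -17/2*(-14)*(-17) = 119*(-17) = -2023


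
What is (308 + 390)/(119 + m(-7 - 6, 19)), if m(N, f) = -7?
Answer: 349/56 ≈ 6.2321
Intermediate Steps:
(308 + 390)/(119 + m(-7 - 6, 19)) = (308 + 390)/(119 - 7) = 698/112 = 698*(1/112) = 349/56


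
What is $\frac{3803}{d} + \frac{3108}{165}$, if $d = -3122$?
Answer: $\frac{3025227}{171710} \approx 17.618$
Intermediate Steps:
$\frac{3803}{d} + \frac{3108}{165} = \frac{3803}{-3122} + \frac{3108}{165} = 3803 \left(- \frac{1}{3122}\right) + 3108 \cdot \frac{1}{165} = - \frac{3803}{3122} + \frac{1036}{55} = \frac{3025227}{171710}$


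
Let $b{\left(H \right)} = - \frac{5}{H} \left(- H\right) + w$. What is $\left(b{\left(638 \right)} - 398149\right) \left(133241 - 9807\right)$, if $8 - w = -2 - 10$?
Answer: $-49142037816$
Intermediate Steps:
$w = 20$ ($w = 8 - \left(-2 - 10\right) = 8 - -12 = 8 + 12 = 20$)
$b{\left(H \right)} = 25$ ($b{\left(H \right)} = - \frac{5}{H} \left(- H\right) + 20 = 5 + 20 = 25$)
$\left(b{\left(638 \right)} - 398149\right) \left(133241 - 9807\right) = \left(25 - 398149\right) \left(133241 - 9807\right) = \left(-398124\right) 123434 = -49142037816$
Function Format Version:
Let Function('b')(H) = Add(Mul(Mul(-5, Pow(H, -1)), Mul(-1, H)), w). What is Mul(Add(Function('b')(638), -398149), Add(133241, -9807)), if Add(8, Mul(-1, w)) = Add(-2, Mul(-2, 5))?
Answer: -49142037816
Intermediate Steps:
w = 20 (w = Add(8, Mul(-1, Add(-2, Mul(-2, 5)))) = Add(8, Mul(-1, Add(-2, -10))) = Add(8, Mul(-1, -12)) = Add(8, 12) = 20)
Function('b')(H) = 25 (Function('b')(H) = Add(Mul(Mul(-5, Pow(H, -1)), Mul(-1, H)), 20) = Add(5, 20) = 25)
Mul(Add(Function('b')(638), -398149), Add(133241, -9807)) = Mul(Add(25, -398149), Add(133241, -9807)) = Mul(-398124, 123434) = -49142037816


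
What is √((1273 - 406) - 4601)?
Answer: I*√3734 ≈ 61.106*I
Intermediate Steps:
√((1273 - 406) - 4601) = √(867 - 4601) = √(-3734) = I*√3734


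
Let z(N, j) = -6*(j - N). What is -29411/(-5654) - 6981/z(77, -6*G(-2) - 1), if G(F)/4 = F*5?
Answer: 11343011/915948 ≈ 12.384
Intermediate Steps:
G(F) = 20*F (G(F) = 4*(F*5) = 4*(5*F) = 20*F)
z(N, j) = -6*j + 6*N
-29411/(-5654) - 6981/z(77, -6*G(-2) - 1) = -29411/(-5654) - 6981/(-6*(-120*(-2) - 1) + 6*77) = -29411*(-1/5654) - 6981/(-6*(-6*(-40) - 1) + 462) = 29411/5654 - 6981/(-6*(240 - 1) + 462) = 29411/5654 - 6981/(-6*239 + 462) = 29411/5654 - 6981/(-1434 + 462) = 29411/5654 - 6981/(-972) = 29411/5654 - 6981*(-1/972) = 29411/5654 + 2327/324 = 11343011/915948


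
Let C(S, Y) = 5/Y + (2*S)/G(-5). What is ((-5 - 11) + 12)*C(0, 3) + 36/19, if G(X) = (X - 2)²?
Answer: -272/57 ≈ -4.7719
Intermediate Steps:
G(X) = (-2 + X)²
C(S, Y) = 5/Y + 2*S/49 (C(S, Y) = 5/Y + (2*S)/((-2 - 5)²) = 5/Y + (2*S)/((-7)²) = 5/Y + (2*S)/49 = 5/Y + (2*S)*(1/49) = 5/Y + 2*S/49)
((-5 - 11) + 12)*C(0, 3) + 36/19 = ((-5 - 11) + 12)*(5/3 + (2/49)*0) + 36/19 = (-16 + 12)*(5*(⅓) + 0) + 36*(1/19) = -4*(5/3 + 0) + 36/19 = -4*5/3 + 36/19 = -20/3 + 36/19 = -272/57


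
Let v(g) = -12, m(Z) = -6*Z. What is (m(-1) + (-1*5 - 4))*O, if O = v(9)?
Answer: 36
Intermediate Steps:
O = -12
(m(-1) + (-1*5 - 4))*O = (-6*(-1) + (-1*5 - 4))*(-12) = (6 + (-5 - 4))*(-12) = (6 - 9)*(-12) = -3*(-12) = 36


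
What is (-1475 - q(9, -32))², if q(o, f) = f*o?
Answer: 1408969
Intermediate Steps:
(-1475 - q(9, -32))² = (-1475 - (-32)*9)² = (-1475 - 1*(-288))² = (-1475 + 288)² = (-1187)² = 1408969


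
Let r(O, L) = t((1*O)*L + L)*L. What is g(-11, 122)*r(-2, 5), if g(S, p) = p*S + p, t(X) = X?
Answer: 30500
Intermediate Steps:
g(S, p) = p + S*p (g(S, p) = S*p + p = p + S*p)
r(O, L) = L*(L + L*O) (r(O, L) = ((1*O)*L + L)*L = (O*L + L)*L = (L*O + L)*L = (L + L*O)*L = L*(L + L*O))
g(-11, 122)*r(-2, 5) = (122*(1 - 11))*(5²*(1 - 2)) = (122*(-10))*(25*(-1)) = -1220*(-25) = 30500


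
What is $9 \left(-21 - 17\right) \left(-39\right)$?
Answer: $13338$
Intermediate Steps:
$9 \left(-21 - 17\right) \left(-39\right) = 9 \left(-38\right) \left(-39\right) = \left(-342\right) \left(-39\right) = 13338$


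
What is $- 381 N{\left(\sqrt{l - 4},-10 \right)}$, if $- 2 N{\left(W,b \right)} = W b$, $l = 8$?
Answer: $-3810$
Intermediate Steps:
$N{\left(W,b \right)} = - \frac{W b}{2}$
$- 381 N{\left(\sqrt{l - 4},-10 \right)} = - 381 \left(\left(- \frac{1}{2}\right) \sqrt{8 - 4} \left(-10\right)\right) = - 381 \left(\left(- \frac{1}{2}\right) \sqrt{4} \left(-10\right)\right) = - 381 \left(\left(- \frac{1}{2}\right) 2 \left(-10\right)\right) = \left(-381\right) 10 = -3810$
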